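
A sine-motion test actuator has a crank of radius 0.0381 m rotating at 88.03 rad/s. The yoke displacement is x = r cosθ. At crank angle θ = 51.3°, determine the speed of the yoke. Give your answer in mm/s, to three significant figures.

ω = 88.03 rad/s
x = r cosθ ⇒ ẋ = −rω sinθ.
|v| = rω|sinθ| = 0.0381·88.03·|sin 51.3°| = 2.6175 m/s = 2617.5 mm/s.

2620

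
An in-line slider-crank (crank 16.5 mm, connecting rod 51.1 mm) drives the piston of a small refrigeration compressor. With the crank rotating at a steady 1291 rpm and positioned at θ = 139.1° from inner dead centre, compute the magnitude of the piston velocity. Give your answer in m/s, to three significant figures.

1.10

ω = 2π·1291/60 = 135.2 rad/s
For an in-line slider-crank, x = r cosθ + √(L² − r² sin²θ), so v = −rω sinθ·[1 + r cosθ/√(L² − r² sin²θ)].
With r = 0.0165 m, L = 0.0511 m, θ = 139.1°: √(L² − r² sin²θ) = 0.049945 m.
v = −0.0165·135.2·0.65474·[1 + 0.0165·-0.75585/0.049945] = -1.0958 m/s.
|v| = 1.0958 m/s.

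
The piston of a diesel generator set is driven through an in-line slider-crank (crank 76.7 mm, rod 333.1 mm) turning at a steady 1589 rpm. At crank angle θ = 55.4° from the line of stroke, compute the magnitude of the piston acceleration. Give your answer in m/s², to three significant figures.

ω = 2π·1589/60 = 166.4 rad/s
x(θ) = r cosθ + √(L² − r² sin²θ); with ω constant, a = ω²·d²x/dθ².
d²x/dθ² = −r cosθ − r²(cos2θ)/√u − r⁴ sin²2θ/(4u^{3/2}),  u = L² − r² sin²θ = 0.10697 m².
Substituting r = 0.0767 m, L = 0.3331 m, θ = 55.4°: d²x/dθ² = -0.037382 m.
a = ω²·d²x/dθ² = (166.4)²·(-0.037382) = -1035.1 m/s²;  |a| = 1035.1 m/s².

1040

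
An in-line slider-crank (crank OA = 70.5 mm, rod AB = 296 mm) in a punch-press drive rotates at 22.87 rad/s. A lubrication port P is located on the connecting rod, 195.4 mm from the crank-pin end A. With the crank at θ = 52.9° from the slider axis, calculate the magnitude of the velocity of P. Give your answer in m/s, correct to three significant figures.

ω = 22.87 rad/s.  Crank-pin speed |V_A| = rω = 1.6123 m/s, perpendicular to OA.
Rod angle: sinφ = −(r/L) sinθ ⇒ φ = -10.951°; ω_rod = −rω cosθ/√(L²−r²sin²θ) = -3.3467 rad/s.
V_P = V_A + ω_rod × AP, with AP = 0.1954 m along the rod.
Components: V_Px = −rω sinθ − a·ω_rod·sinφ = -1.4102 m/s;  V_Py = rω cosθ + a·ω_rod·cosφ = +0.33054 m/s.
|V_P| = √(V_Px² + V_Py²) = 1.4484 m/s.

1.45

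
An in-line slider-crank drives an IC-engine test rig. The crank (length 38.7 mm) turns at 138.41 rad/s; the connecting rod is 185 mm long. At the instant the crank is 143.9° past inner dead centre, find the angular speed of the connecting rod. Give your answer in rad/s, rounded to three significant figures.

23.6

ω = 138.4 rad/s
The rod makes angle φ with the slider axis where L sinφ = r sinθ; differentiating, L cosφ·φ̇ = r ω cosθ.
L cosφ = √(L² − r² sin²θ) = 0.18359 m.
|ω_rod| = r ω |cosθ| / √(L² − r² sin²θ) = 0.0387·138.4·0.80799/0.18359 = 23.574 rad/s.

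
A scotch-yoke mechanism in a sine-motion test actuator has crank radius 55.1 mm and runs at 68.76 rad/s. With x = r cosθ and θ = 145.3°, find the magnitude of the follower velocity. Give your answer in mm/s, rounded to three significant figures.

2160

ω = 68.76 rad/s
x = r cosθ ⇒ ẋ = −rω sinθ.
|v| = rω|sinθ| = 0.0551·68.76·|sin 145.3°| = 2.1568 m/s = 2156.8 mm/s.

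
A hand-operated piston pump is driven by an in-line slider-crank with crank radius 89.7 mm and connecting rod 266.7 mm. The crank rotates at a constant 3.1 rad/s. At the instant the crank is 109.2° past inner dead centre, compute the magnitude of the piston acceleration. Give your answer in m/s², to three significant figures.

0.519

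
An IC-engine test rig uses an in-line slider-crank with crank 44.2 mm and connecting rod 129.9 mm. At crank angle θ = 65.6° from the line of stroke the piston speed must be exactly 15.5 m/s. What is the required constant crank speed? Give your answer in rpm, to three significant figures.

3200

For an in-line slider-crank, |v_piston| = rω|sinθ|·[1 + r cosθ/√(L² − r² sin²θ)].
With r = 0.0442 m, L = 0.1299 m, θ = 65.6°: the bracketed kinematic factor |dx/dθ| = 0.046203 m.
ω = v/|dx/dθ| = 15.5/0.046203 = 335.48 rad/s.
N = 60ω/(2π) = 3203.6 rpm.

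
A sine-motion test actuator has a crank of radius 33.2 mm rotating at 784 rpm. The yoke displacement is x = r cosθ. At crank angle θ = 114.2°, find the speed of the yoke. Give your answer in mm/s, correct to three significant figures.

ω = 82.1 rad/s (from 784 rpm).
x = r cosθ ⇒ ẋ = −rω sinθ.
|v| = rω|sinθ| = 0.0332·82.1·|sin 114.2°| = 2.4862 m/s = 2486.2 mm/s.

2490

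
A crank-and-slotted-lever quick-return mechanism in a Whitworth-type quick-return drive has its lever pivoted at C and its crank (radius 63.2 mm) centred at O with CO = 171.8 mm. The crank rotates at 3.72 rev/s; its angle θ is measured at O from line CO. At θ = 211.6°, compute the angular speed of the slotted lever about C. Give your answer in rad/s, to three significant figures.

8.18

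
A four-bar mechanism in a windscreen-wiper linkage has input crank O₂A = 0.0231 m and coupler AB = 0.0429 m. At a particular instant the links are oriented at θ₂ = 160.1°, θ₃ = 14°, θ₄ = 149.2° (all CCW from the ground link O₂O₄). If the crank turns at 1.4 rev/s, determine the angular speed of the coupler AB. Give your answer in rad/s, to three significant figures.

1.27

ω₂ = 8.796 rad/s (from 1.4 rev/s).
Differentiating the loop-closure r₂e^{iθ₂}+r₃e^{iθ₃}=r₁+r₄e^{iθ₄} gives r₂ω₂e^{iθ₂}+r₃ω₃e^{iθ₃}=r₄ω₄e^{iθ₄}.
Eliminating the other unknown: ω₃ = r₂ω₂ sin(θ₄−θ₂) / [r₃ sin(θ₃−θ₄)].
Numerator sine = -0.18910; denominator sine = -0.70463.
Result = 0.0231·8.796·(-0.18910) / (0.0429·(-0.70463)) = +1.2711 rad/s; magnitude 1.2711 rad/s.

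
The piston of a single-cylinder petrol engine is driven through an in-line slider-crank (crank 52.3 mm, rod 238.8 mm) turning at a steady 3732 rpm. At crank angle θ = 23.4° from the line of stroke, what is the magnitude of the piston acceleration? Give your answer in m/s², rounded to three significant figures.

8540

ω = 2π·3732/60 = 390.8 rad/s
x(θ) = r cosθ + √(L² − r² sin²θ); with ω constant, a = ω²·d²x/dθ².
d²x/dθ² = −r cosθ − r²(cos2θ)/√u − r⁴ sin²2θ/(4u^{3/2}),  u = L² − r² sin²θ = 0.056594 m².
Substituting r = 0.0523 m, L = 0.2388 m, θ = 23.4°: d²x/dθ² = -0.055943 m.
a = ω²·d²x/dθ² = (390.8)²·(-0.055943) = -8544.5 m/s²;  |a| = 8544.5 m/s².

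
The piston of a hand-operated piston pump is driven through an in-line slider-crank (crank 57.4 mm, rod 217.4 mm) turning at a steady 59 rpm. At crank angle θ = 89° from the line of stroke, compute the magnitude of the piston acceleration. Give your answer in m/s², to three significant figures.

0.561

ω = 2π·59/60 = 6.178 rad/s
x(θ) = r cosθ + √(L² − r² sin²θ); with ω constant, a = ω²·d²x/dθ².
d²x/dθ² = −r cosθ − r²(cos2θ)/√u − r⁴ sin²2θ/(4u^{3/2}),  u = L² − r² sin²θ = 0.043969 m².
Substituting r = 0.0574 m, L = 0.2174 m, θ = 89°: d²x/dθ² = +0.014701 m.
a = ω²·d²x/dθ² = (6.178)²·(+0.014701) = +0.56119 m/s²;  |a| = 0.56119 m/s².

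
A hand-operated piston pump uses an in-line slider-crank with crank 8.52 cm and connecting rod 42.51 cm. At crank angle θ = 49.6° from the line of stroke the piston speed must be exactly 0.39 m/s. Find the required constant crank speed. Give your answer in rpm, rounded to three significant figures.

50.7

For an in-line slider-crank, |v_piston| = rω|sinθ|·[1 + r cosθ/√(L² − r² sin²θ)].
With r = 0.0852 m, L = 0.4251 m, θ = 49.6°: the bracketed kinematic factor |dx/dθ| = 0.073411 m.
ω = v/|dx/dθ| = 0.39/0.073411 = 5.3125 rad/s.
N = 60ω/(2π) = 50.731 rpm.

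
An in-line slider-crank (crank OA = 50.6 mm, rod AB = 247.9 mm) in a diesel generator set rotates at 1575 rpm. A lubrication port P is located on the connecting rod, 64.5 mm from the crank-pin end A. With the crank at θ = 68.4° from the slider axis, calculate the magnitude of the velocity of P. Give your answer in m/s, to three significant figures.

ω = 164.9 rad/s.  Crank-pin speed |V_A| = rω = 8.3456 m/s, perpendicular to OA.
Rod angle: sinφ = −(r/L) sinθ ⇒ φ = -10.940°; ω_rod = −rω cosθ/√(L²−r²sin²θ) = -12.622 rad/s.
V_P = V_A + ω_rod × AP, with AP = 0.0645 m along the rod.
Components: V_Px = −rω sinθ − a·ω_rod·sinφ = -7.9141 m/s;  V_Py = rω cosθ + a·ω_rod·cosφ = +2.2729 m/s.
|V_P| = √(V_Px² + V_Py²) = 8.234 m/s.

8.23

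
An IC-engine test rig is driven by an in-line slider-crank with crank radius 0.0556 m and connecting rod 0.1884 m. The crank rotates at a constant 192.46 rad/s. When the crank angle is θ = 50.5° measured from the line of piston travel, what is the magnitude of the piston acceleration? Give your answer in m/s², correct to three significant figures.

ω = 192.5 rad/s
x(θ) = r cosθ + √(L² − r² sin²θ); with ω constant, a = ω²·d²x/dθ².
d²x/dθ² = −r cosθ − r²(cos2θ)/√u − r⁴ sin²2θ/(4u^{3/2}),  u = L² − r² sin²θ = 0.033654 m².
Substituting r = 0.0556 m, L = 0.1884 m, θ = 50.5°: d²x/dθ² = -0.032523 m.
a = ω²·d²x/dθ² = (192.5)²·(-0.032523) = -1204.7 m/s²;  |a| = 1204.7 m/s².

1200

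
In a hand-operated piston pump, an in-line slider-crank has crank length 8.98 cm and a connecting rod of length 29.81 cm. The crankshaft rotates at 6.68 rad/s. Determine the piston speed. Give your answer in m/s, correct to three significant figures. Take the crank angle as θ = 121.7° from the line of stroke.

0.427

ω = 6.68 rad/s
For an in-line slider-crank, x = r cosθ + √(L² − r² sin²θ), so v = −rω sinθ·[1 + r cosθ/√(L² − r² sin²θ)].
With r = 0.0898 m, L = 0.2981 m, θ = 121.7°: √(L² − r² sin²θ) = 0.28814 m.
v = −0.0898·6.68·0.85081·[1 + 0.0898·-0.52547/0.28814] = -0.42679 m/s.
|v| = 0.42679 m/s.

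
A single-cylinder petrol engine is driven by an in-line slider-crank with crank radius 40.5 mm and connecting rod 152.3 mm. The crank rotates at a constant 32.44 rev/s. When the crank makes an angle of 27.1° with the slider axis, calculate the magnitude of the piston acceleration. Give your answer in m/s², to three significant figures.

ω = 2π·32.4 = 203.8 rad/s
x(θ) = r cosθ + √(L² − r² sin²θ); with ω constant, a = ω²·d²x/dθ².
d²x/dθ² = −r cosθ − r²(cos2θ)/√u − r⁴ sin²2θ/(4u^{3/2}),  u = L² − r² sin²θ = 0.0228549 m².
Substituting r = 0.0405 m, L = 0.1523 m, θ = 27.1°: d²x/dθ² = -0.042528 m.
a = ω²·d²x/dθ² = (203.8)²·(-0.042528) = -1766.9 m/s²;  |a| = 1766.9 m/s².

1770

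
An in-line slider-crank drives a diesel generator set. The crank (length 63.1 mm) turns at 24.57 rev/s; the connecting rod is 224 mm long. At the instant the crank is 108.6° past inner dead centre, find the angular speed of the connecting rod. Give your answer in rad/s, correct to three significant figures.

14.4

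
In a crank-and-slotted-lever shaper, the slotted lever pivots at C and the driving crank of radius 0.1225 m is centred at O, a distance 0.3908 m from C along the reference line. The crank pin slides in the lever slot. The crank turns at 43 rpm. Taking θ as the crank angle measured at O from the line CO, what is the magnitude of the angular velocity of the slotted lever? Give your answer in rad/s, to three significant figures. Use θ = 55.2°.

0.857

ω = 4.503 rad/s (from 43 rpm).
Crank pin A relative to C: A = (d + r cosθ, r sinθ); lever angle φ = atan2(r sinθ, d + r cosθ).
Differentiating tanφ: φ̇ = rω(d cosθ + r)/(d² + r² + 2dr cosθ).
d² + r² + 2dr cosθ = |CA|² = 0.222374 m²;  d cosθ + r = +0.34553 m.
|ω_lever| = |0.1225·4.503·+0.34553| / 0.222374 = 0.85712 rad/s.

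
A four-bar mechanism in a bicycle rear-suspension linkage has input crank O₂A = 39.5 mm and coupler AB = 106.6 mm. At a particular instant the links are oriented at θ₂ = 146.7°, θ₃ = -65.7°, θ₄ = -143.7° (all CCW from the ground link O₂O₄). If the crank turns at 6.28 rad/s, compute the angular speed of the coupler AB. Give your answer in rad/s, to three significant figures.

2.23

ω₂ = 6.28 rad/s
Differentiating the loop-closure r₂e^{iθ₂}+r₃e^{iθ₃}=r₁+r₄e^{iθ₄} gives r₂ω₂e^{iθ₂}+r₃ω₃e^{iθ₃}=r₄ω₄e^{iθ₄}.
Eliminating the other unknown: ω₃ = r₂ω₂ sin(θ₄−θ₂) / [r₃ sin(θ₃−θ₄)].
Numerator sine = +0.93728; denominator sine = +0.97815.
Result = 0.0395·6.28·(+0.93728) / (0.1066·(+0.97815)) = +2.2298 rad/s; magnitude 2.2298 rad/s.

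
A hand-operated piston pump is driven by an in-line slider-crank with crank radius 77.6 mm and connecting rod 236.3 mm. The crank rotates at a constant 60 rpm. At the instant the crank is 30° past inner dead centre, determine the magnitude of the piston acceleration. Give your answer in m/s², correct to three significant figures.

ω = 2π·60/60 = 6.283 rad/s
x(θ) = r cosθ + √(L² − r² sin²θ); with ω constant, a = ω²·d²x/dθ².
d²x/dθ² = −r cosθ − r²(cos2θ)/√u − r⁴ sin²2θ/(4u^{3/2}),  u = L² − r² sin²θ = 0.0543323 m².
Substituting r = 0.0776 m, L = 0.2363 m, θ = 30°: d²x/dθ² = -0.080658 m.
a = ω²·d²x/dθ² = (6.283)²·(-0.080658) = -3.1842 m/s²;  |a| = 3.1842 m/s².

3.18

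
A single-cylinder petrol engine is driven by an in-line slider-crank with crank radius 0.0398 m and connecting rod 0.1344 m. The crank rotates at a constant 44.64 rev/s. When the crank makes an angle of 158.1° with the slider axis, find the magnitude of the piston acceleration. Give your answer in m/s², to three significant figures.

ω = 2π·44.6 = 280.5 rad/s
x(θ) = r cosθ + √(L² − r² sin²θ); with ω constant, a = ω²·d²x/dθ².
d²x/dθ² = −r cosθ − r²(cos2θ)/√u − r⁴ sin²2θ/(4u^{3/2}),  u = L² − r² sin²θ = 0.017843 m².
Substituting r = 0.0398 m, L = 0.1344 m, θ = 158.1°: d²x/dθ² = +0.028243 m.
a = ω²·d²x/dθ² = (280.5)²·(+0.028243) = +2221.9 m/s²;  |a| = 2221.9 m/s².

2220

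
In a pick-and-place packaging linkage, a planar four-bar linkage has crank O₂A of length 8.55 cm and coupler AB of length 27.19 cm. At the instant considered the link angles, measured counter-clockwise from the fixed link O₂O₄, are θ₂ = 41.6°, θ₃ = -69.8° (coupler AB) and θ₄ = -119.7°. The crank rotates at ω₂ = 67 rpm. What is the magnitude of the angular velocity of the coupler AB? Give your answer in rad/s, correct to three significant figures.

ω₂ = 7.016 rad/s (from 67 rpm).
Differentiating the loop-closure r₂e^{iθ₂}+r₃e^{iθ₃}=r₁+r₄e^{iθ₄} gives r₂ω₂e^{iθ₂}+r₃ω₃e^{iθ₃}=r₄ω₄e^{iθ₄}.
Eliminating the other unknown: ω₃ = r₂ω₂ sin(θ₄−θ₂) / [r₃ sin(θ₃−θ₄)].
Numerator sine = -0.32061; denominator sine = +0.76492.
Result = 0.0855·7.016·(-0.32061) / (0.2719·(+0.76492)) = -0.92475 rad/s; magnitude 0.92475 rad/s.

0.925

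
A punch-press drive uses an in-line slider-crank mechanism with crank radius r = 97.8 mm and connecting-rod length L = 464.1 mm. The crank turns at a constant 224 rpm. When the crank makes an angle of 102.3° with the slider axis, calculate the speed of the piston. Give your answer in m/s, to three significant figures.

ω = 2π·224/60 = 23.46 rad/s
For an in-line slider-crank, x = r cosθ + √(L² − r² sin²θ), so v = −rω sinθ·[1 + r cosθ/√(L² − r² sin²θ)].
With r = 0.0978 m, L = 0.4641 m, θ = 102.3°: √(L² − r² sin²θ) = 0.45416 m.
v = −0.0978·23.46·0.97705·[1 + 0.0978·-0.21303/0.45416] = -2.1386 m/s.
|v| = 2.1386 m/s.

2.14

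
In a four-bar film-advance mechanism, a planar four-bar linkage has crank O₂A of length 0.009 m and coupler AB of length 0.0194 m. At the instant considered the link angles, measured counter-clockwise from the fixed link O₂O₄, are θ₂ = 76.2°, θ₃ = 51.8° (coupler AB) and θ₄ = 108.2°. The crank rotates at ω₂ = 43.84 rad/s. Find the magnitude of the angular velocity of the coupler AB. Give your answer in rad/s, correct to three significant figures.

12.9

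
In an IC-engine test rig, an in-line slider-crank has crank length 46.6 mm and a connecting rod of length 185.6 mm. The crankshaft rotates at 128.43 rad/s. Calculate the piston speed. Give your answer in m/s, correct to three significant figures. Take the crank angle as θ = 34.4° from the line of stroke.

ω = 128.4 rad/s
For an in-line slider-crank, x = r cosθ + √(L² − r² sin²θ), so v = −rω sinθ·[1 + r cosθ/√(L² − r² sin²θ)].
With r = 0.0466 m, L = 0.1856 m, θ = 34.4°: √(L² − r² sin²θ) = 0.18372 m.
v = −0.0466·128.4·0.56497·[1 + 0.0466·0.82511/0.18372] = -4.0889 m/s.
|v| = 4.0889 m/s.

4.09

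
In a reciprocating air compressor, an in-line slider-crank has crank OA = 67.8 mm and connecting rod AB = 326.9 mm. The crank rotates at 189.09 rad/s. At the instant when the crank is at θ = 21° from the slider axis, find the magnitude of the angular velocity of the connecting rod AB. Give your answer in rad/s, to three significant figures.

36.7

ω = 189.1 rad/s
The rod makes angle φ with the slider axis where L sinφ = r sinθ; differentiating, L cosφ·φ̇ = r ω cosθ.
L cosφ = √(L² − r² sin²θ) = 0.326 m.
|ω_rod| = r ω |cosθ| / √(L² − r² sin²θ) = 0.0678·189.1·0.93358/0.326 = 36.715 rad/s.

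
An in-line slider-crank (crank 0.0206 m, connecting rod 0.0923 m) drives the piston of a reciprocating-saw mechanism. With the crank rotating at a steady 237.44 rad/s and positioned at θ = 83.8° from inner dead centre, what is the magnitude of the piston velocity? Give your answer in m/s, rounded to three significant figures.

ω = 237.4 rad/s
For an in-line slider-crank, x = r cosθ + √(L² − r² sin²θ), so v = −rω sinθ·[1 + r cosθ/√(L² − r² sin²θ)].
With r = 0.0206 m, L = 0.0923 m, θ = 83.8°: √(L² − r² sin²θ) = 0.089999 m.
v = −0.0206·237.4·0.99415·[1 + 0.0206·0.10800/0.089999] = -4.9829 m/s.
|v| = 4.9829 m/s.

4.98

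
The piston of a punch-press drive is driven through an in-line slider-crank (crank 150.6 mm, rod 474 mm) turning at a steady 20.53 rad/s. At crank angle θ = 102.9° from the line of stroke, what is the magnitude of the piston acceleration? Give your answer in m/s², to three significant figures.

ω = 20.53 rad/s
x(θ) = r cosθ + √(L² − r² sin²θ); with ω constant, a = ω²·d²x/dθ².
d²x/dθ² = −r cosθ − r²(cos2θ)/√u − r⁴ sin²2θ/(4u^{3/2}),  u = L² − r² sin²θ = 0.203126 m².
Substituting r = 0.1506 m, L = 0.474 m, θ = 102.9°: d²x/dθ² = +0.078662 m.
a = ω²·d²x/dθ² = (20.53)²·(+0.078662) = +33.155 m/s²;  |a| = 33.155 m/s².

33.2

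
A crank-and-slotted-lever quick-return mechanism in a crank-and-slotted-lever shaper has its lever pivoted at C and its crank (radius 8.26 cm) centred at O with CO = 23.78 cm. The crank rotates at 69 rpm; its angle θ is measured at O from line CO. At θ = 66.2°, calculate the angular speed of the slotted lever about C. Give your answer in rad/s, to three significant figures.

1.35

ω = 7.226 rad/s (from 69 rpm).
Crank pin A relative to C: A = (d + r cosθ, r sinθ); lever angle φ = atan2(r sinθ, d + r cosθ).
Differentiating tanφ: φ̇ = rω(d cosθ + r)/(d² + r² + 2dr cosθ).
d² + r² + 2dr cosθ = |CA|² = 0.0792247 m²;  d cosθ + r = +0.17856 m.
|ω_lever| = |0.0826·7.226·+0.17856| / 0.0792247 = 1.3452 rad/s.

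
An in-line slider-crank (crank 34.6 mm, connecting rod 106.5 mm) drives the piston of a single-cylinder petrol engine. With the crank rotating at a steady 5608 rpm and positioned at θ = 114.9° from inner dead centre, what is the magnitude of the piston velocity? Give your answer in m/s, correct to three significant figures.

15.8

ω = 2π·5608/60 = 587.3 rad/s
For an in-line slider-crank, x = r cosθ + √(L² − r² sin²θ), so v = −rω sinθ·[1 + r cosθ/√(L² − r² sin²θ)].
With r = 0.0346 m, L = 0.1065 m, θ = 114.9°: √(L² − r² sin²θ) = 0.10177 m.
v = −0.0346·587.3·0.90704·[1 + 0.0346·-0.42104/0.10177] = -15.792 m/s.
|v| = 15.792 m/s.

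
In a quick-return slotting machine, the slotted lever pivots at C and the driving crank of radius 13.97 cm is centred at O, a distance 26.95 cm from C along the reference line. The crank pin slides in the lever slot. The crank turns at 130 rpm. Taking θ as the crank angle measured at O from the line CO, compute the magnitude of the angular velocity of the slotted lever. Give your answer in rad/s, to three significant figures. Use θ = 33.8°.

ω = 13.61 rad/s (from 130 rpm).
Crank pin A relative to C: A = (d + r cosθ, r sinθ); lever angle φ = atan2(r sinθ, d + r cosθ).
Differentiating tanφ: φ̇ = rω(d cosθ + r)/(d² + r² + 2dr cosθ).
d² + r² + 2dr cosθ = |CA|² = 0.154718 m²;  d cosθ + r = +0.36365 m.
|ω_lever| = |0.1397·13.61·+0.36365| / 0.154718 = 4.47 rad/s.

4.47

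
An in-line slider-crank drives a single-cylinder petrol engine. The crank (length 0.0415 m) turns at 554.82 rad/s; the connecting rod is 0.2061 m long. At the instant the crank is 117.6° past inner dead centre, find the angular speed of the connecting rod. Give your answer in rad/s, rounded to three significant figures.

ω = 554.8 rad/s
The rod makes angle φ with the slider axis where L sinφ = r sinθ; differentiating, L cosφ·φ̇ = r ω cosθ.
L cosφ = √(L² − r² sin²θ) = 0.20279 m.
|ω_rod| = r ω |cosθ| / √(L² − r² sin²θ) = 0.0415·554.8·0.46330/0.20279 = 52.603 rad/s.

52.6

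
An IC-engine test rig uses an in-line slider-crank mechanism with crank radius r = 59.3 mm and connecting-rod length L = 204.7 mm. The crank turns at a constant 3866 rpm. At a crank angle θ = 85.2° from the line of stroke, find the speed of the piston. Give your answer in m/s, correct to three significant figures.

ω = 2π·3866/60 = 404.8 rad/s
For an in-line slider-crank, x = r cosθ + √(L² − r² sin²θ), so v = −rω sinθ·[1 + r cosθ/√(L² − r² sin²θ)].
With r = 0.0593 m, L = 0.2047 m, θ = 85.2°: √(L² − r² sin²θ) = 0.19599 m.
v = −0.0593·404.8·0.99649·[1 + 0.0593·0.08368/0.19599] = -24.529 m/s.
|v| = 24.529 m/s.

24.5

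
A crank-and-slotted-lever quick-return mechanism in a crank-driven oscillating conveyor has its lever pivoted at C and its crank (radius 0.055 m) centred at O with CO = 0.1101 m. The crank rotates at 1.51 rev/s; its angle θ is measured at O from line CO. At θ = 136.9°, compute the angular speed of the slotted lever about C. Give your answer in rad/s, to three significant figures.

2.10

ω = 9.488 rad/s (from 1.51 rev/s).
Crank pin A relative to C: A = (d + r cosθ, r sinθ); lever angle φ = atan2(r sinθ, d + r cosθ).
Differentiating tanφ: φ̇ = rω(d cosθ + r)/(d² + r² + 2dr cosθ).
d² + r² + 2dr cosθ = |CA|² = 0.00630401 m²;  d cosθ + r = -0.025391 m.
|ω_lever| = |0.055·9.488·-0.025391| / 0.00630401 = 2.1017 rad/s.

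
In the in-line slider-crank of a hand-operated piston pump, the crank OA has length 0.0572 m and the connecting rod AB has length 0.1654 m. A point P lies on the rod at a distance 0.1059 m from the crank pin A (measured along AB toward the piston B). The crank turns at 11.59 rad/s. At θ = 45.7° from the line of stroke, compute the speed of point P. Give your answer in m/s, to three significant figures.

ω = 11.59 rad/s.  Crank-pin speed |V_A| = rω = 0.66295 m/s, perpendicular to OA.
Rod angle: sinφ = −(r/L) sinθ ⇒ φ = -14.330°; ω_rod = −rω cosθ/√(L²−r²sin²θ) = -2.8892 rad/s.
V_P = V_A + ω_rod × AP, with AP = 0.1059 m along the rod.
Components: V_Px = −rω sinθ − a·ω_rod·sinφ = -0.5502 m/s;  V_Py = rω cosθ + a·ω_rod·cosφ = +0.16656 m/s.
|V_P| = √(V_Px² + V_Py²) = 0.57486 m/s.

0.575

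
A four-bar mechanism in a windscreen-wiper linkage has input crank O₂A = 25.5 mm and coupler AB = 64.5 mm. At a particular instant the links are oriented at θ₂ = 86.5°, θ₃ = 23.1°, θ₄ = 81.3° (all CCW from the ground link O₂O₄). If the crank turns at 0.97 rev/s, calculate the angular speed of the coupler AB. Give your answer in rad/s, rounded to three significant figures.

ω₂ = 6.095 rad/s (from 0.97 rev/s).
Differentiating the loop-closure r₂e^{iθ₂}+r₃e^{iθ₃}=r₁+r₄e^{iθ₄} gives r₂ω₂e^{iθ₂}+r₃ω₃e^{iθ₃}=r₄ω₄e^{iθ₄}.
Eliminating the other unknown: ω₃ = r₂ω₂ sin(θ₄−θ₂) / [r₃ sin(θ₃−θ₄)].
Numerator sine = -0.09063; denominator sine = -0.84989.
Result = 0.0255·6.095·(-0.09063) / (0.0645·(-0.84989)) = +0.25695 rad/s; magnitude 0.25695 rad/s.

0.257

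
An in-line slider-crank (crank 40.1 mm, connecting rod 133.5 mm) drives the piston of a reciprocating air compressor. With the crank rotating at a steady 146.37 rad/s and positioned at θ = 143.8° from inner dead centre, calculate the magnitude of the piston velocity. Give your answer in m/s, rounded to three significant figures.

2.61

ω = 146.4 rad/s
For an in-line slider-crank, x = r cosθ + √(L² − r² sin²θ), so v = −rω sinθ·[1 + r cosθ/√(L² − r² sin²θ)].
With r = 0.0401 m, L = 0.1335 m, θ = 143.8°: √(L² − r² sin²θ) = 0.13138 m.
v = −0.0401·146.4·0.59061·[1 + 0.0401·-0.80696/0.13138] = -2.6127 m/s.
|v| = 2.6127 m/s.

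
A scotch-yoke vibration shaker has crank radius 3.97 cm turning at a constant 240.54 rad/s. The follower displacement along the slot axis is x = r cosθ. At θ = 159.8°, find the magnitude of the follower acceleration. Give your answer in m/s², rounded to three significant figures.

2160

ω = 240.5 rad/s
x = r cosθ ⇒ ẍ = −rω² cosθ (ω constant).
|a| = rω²|cosθ| = 0.0397·(240.5)²·|cos 159.8°| = 2155.7 m/s².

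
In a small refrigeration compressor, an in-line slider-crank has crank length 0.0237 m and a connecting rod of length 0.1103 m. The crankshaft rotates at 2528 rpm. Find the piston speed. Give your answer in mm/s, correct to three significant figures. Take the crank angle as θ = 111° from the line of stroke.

5400

ω = 2π·2528/60 = 264.7 rad/s
For an in-line slider-crank, x = r cosθ + √(L² − r² sin²θ), so v = −rω sinθ·[1 + r cosθ/√(L² − r² sin²θ)].
With r = 0.0237 m, L = 0.1103 m, θ = 111°: √(L² − r² sin²θ) = 0.10806 m.
v = −0.0237·264.7·0.93358·[1 + 0.0237·-0.35837/0.10806] = -5.397 m/s.
|v| = 5.397 m/s = 5397 mm/s.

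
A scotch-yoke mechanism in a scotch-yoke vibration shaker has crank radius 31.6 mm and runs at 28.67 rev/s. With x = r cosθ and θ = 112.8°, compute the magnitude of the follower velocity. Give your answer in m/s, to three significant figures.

5.25

ω = 180.1 rad/s (from 28.67 rev/s).
x = r cosθ ⇒ ẋ = −rω sinθ.
|v| = rω|sinθ| = 0.0316·180.1·|sin 112.8°| = 5.2476 m/s.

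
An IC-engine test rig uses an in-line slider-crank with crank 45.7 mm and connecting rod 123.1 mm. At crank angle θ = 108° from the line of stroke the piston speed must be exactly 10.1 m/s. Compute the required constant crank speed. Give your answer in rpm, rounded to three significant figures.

For an in-line slider-crank, |v_piston| = rω|sinθ|·[1 + r cosθ/√(L² − r² sin²θ)].
With r = 0.0457 m, L = 0.1231 m, θ = 108°: the bracketed kinematic factor |dx/dθ| = 0.038134 m.
ω = v/|dx/dθ| = 10.1/0.038134 = 264.86 rad/s.
N = 60ω/(2π) = 2529.2 rpm.

2530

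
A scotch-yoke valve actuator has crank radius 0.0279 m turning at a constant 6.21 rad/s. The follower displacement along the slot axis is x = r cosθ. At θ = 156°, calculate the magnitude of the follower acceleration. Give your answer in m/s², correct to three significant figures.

0.983

ω = 6.21 rad/s
x = r cosθ ⇒ ẍ = −rω² cosθ (ω constant).
|a| = rω²|cosθ| = 0.0279·(6.21)²·|cos 156°| = 0.98292 m/s².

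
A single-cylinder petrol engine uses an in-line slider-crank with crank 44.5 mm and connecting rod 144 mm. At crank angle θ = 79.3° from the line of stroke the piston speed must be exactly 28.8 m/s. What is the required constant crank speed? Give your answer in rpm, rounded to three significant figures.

For an in-line slider-crank, |v_piston| = rω|sinθ|·[1 + r cosθ/√(L² − r² sin²θ)].
With r = 0.0445 m, L = 0.144 m, θ = 79.3°: the bracketed kinematic factor |dx/dθ| = 0.046359 m.
ω = v/|dx/dθ| = 28.8/0.046359 = 621.23 rad/s.
N = 60ω/(2π) = 5932.3 rpm.

5930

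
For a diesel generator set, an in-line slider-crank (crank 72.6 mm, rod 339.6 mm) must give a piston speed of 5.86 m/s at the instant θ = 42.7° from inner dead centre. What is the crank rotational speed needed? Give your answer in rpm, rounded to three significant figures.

For an in-line slider-crank, |v_piston| = rω|sinθ|·[1 + r cosθ/√(L² − r² sin²θ)].
With r = 0.0726 m, L = 0.3396 m, θ = 42.7°: the bracketed kinematic factor |dx/dθ| = 0.057052 m.
ω = v/|dx/dθ| = 5.86/0.057052 = 102.71 rad/s.
N = 60ω/(2π) = 980.84 rpm.

981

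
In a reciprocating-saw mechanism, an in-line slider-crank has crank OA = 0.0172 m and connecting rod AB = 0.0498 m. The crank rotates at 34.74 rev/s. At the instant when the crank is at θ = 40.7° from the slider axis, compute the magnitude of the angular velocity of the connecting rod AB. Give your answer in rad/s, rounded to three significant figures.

58.7

ω = 218.3 rad/s (converted from 34.74 rev/s).
The rod makes angle φ with the slider axis where L sinφ = r sinθ; differentiating, L cosφ·φ̇ = r ω cosθ.
L cosφ = √(L² − r² sin²θ) = 0.048521 m.
|ω_rod| = r ω |cosθ| / √(L² − r² sin²θ) = 0.0172·218.3·0.75813/0.048521 = 58.662 rad/s.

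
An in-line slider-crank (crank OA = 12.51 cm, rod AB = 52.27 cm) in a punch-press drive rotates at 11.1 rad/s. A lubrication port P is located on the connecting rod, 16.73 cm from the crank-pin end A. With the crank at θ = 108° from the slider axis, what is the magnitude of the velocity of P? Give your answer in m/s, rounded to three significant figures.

ω = 11.1 rad/s.  Crank-pin speed |V_A| = rω = 1.3886 m/s, perpendicular to OA.
Rod angle: sinφ = −(r/L) sinθ ⇒ φ = -13.157°; ω_rod = −rω cosθ/√(L²−r²sin²θ) = +0.84307 rad/s.
V_P = V_A + ω_rod × AP, with AP = 0.1673 m along the rod.
Components: V_Px = −rω sinθ − a·ω_rod·sinφ = -1.2885 m/s;  V_Py = rω cosθ + a·ω_rod·cosφ = -0.29176 m/s.
|V_P| = √(V_Px² + V_Py²) = 1.3212 m/s.

1.32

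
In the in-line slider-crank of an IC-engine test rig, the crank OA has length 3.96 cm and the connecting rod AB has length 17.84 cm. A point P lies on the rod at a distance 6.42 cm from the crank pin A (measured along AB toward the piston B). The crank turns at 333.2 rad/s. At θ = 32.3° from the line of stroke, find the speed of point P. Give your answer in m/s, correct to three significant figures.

10.4

ω = 333.2 rad/s.  Crank-pin speed |V_A| = rω = 13.195 m/s, perpendicular to OA.
Rod angle: sinφ = −(r/L) sinθ ⇒ φ = -6.812°; ω_rod = −rω cosθ/√(L²−r²sin²θ) = -62.961 rad/s.
V_P = V_A + ω_rod × AP, with AP = 0.0642 m along the rod.
Components: V_Px = −rω sinθ − a·ω_rod·sinφ = -7.5301 m/s;  V_Py = rω cosθ + a·ω_rod·cosφ = +7.1394 m/s.
|V_P| = √(V_Px² + V_Py²) = 10.377 m/s.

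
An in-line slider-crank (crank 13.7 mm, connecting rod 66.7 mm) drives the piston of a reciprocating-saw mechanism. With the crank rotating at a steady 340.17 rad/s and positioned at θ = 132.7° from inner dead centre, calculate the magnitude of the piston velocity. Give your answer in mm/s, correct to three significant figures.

2940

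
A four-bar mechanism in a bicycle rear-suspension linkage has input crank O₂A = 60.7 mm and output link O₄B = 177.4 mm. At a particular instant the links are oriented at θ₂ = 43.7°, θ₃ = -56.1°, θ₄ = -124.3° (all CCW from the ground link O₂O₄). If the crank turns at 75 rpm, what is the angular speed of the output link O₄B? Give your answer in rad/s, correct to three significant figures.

2.85

ω₂ = 7.854 rad/s (from 75 rpm).
Differentiating the loop-closure r₂e^{iθ₂}+r₃e^{iθ₃}=r₁+r₄e^{iθ₄} gives r₂ω₂e^{iθ₂}+r₃ω₃e^{iθ₃}=r₄ω₄e^{iθ₄}.
Eliminating the other unknown: ω₄ = r₂ω₂ sin(θ₂−θ₃) / [r₄ sin(θ₄−θ₃)].
Numerator sine = +0.98541; denominator sine = -0.92849.
Result = 0.0607·7.854·(+0.98541) / (0.1774·(-0.92849)) = -2.8521 rad/s; magnitude 2.8521 rad/s.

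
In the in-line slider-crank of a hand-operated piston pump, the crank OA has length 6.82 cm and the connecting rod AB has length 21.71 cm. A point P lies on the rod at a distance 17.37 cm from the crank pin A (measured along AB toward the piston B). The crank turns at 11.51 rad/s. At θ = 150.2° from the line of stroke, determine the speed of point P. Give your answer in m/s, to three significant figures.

0.333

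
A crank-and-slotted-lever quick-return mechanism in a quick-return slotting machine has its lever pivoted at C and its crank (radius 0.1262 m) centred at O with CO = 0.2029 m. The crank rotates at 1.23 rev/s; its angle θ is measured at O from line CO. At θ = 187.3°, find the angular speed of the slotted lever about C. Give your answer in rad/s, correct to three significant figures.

ω = 7.728 rad/s (from 1.23 rev/s).
Crank pin A relative to C: A = (d + r cosθ, r sinθ); lever angle φ = atan2(r sinθ, d + r cosθ).
Differentiating tanφ: φ̇ = rω(d cosθ + r)/(d² + r² + 2dr cosθ).
d² + r² + 2dr cosθ = |CA|² = 0.00629799 m²;  d cosθ + r = -0.075055 m.
|ω_lever| = |0.1262·7.728·-0.075055| / 0.00629799 = 11.623 rad/s.

11.6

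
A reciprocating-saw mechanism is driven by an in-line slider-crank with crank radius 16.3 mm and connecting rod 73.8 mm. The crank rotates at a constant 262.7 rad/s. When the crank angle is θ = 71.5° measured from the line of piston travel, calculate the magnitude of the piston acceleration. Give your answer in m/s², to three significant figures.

ω = 262.7 rad/s
x(θ) = r cosθ + √(L² − r² sin²θ); with ω constant, a = ω²·d²x/dθ².
d²x/dθ² = −r cosθ − r²(cos2θ)/√u − r⁴ sin²2θ/(4u^{3/2}),  u = L² − r² sin²θ = 0.0052075 m².
Substituting r = 0.0163 m, L = 0.0738 m, θ = 71.5°: d²x/dθ² = -0.0022487 m.
a = ω²·d²x/dθ² = (262.7)²·(-0.0022487) = -155.18 m/s²;  |a| = 155.18 m/s².

155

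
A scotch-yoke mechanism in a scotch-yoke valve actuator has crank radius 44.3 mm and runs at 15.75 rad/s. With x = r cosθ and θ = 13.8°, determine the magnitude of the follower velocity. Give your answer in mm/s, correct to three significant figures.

166

ω = 15.75 rad/s
x = r cosθ ⇒ ẋ = −rω sinθ.
|v| = rω|sinθ| = 0.0443·15.75·|sin 13.8°| = 0.16643 m/s = 166.43 mm/s.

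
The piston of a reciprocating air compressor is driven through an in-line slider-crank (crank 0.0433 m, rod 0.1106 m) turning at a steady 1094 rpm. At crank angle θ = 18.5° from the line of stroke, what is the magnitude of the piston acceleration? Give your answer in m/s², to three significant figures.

721

ω = 2π·1094/60 = 114.6 rad/s
x(θ) = r cosθ + √(L² − r² sin²θ); with ω constant, a = ω²·d²x/dθ².
d²x/dθ² = −r cosθ − r²(cos2θ)/√u − r⁴ sin²2θ/(4u^{3/2}),  u = L² − r² sin²θ = 0.0120436 m².
Substituting r = 0.0433 m, L = 0.1106 m, θ = 18.5°: d²x/dθ² = -0.054947 m.
a = ω²·d²x/dθ² = (114.6)²·(-0.054947) = -721.17 m/s²;  |a| = 721.17 m/s².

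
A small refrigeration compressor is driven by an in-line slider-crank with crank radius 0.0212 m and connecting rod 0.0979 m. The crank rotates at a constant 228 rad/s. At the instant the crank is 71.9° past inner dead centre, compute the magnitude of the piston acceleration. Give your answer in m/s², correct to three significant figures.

147

ω = 228 rad/s
x(θ) = r cosθ + √(L² − r² sin²θ); with ω constant, a = ω²·d²x/dθ².
d²x/dθ² = −r cosθ − r²(cos2θ)/√u − r⁴ sin²2θ/(4u^{3/2}),  u = L² − r² sin²θ = 0.00917835 m².
Substituting r = 0.0212 m, L = 0.0979 m, θ = 71.9°: d²x/dθ² = -0.0028207 m.
a = ω²·d²x/dθ² = (228)²·(-0.0028207) = -146.63 m/s²;  |a| = 146.63 m/s².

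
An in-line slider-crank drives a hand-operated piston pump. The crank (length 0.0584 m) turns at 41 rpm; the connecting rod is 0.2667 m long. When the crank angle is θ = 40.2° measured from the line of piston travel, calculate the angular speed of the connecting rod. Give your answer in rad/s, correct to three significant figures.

ω = 4.294 rad/s (converted from 41 rpm).
The rod makes angle φ with the slider axis where L sinφ = r sinθ; differentiating, L cosφ·φ̇ = r ω cosθ.
L cosφ = √(L² − r² sin²θ) = 0.26402 m.
|ω_rod| = r ω |cosθ| / √(L² − r² sin²θ) = 0.0584·4.294·0.76380/0.26402 = 0.72537 rad/s.

0.725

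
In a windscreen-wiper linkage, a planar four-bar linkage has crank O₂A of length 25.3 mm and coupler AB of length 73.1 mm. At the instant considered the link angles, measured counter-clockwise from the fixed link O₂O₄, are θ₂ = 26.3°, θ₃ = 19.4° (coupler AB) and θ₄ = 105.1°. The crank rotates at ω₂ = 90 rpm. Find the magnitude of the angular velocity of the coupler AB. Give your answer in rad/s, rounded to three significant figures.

ω₂ = 9.425 rad/s (from 90 rpm).
Differentiating the loop-closure r₂e^{iθ₂}+r₃e^{iθ₃}=r₁+r₄e^{iθ₄} gives r₂ω₂e^{iθ₂}+r₃ω₃e^{iθ₃}=r₄ω₄e^{iθ₄}.
Eliminating the other unknown: ω₃ = r₂ω₂ sin(θ₄−θ₂) / [r₃ sin(θ₃−θ₄)].
Numerator sine = +0.98096; denominator sine = -0.99719.
Result = 0.0253·9.425·(+0.98096) / (0.0731·(-0.99719)) = -3.2088 rad/s; magnitude 3.2088 rad/s.

3.21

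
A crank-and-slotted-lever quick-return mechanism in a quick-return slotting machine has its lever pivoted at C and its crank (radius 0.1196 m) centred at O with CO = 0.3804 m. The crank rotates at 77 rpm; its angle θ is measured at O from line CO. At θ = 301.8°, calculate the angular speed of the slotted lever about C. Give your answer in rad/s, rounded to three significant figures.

1.49

ω = 8.063 rad/s (from 77 rpm).
Crank pin A relative to C: A = (d + r cosθ, r sinθ); lever angle φ = atan2(r sinθ, d + r cosθ).
Differentiating tanφ: φ̇ = rω(d cosθ + r)/(d² + r² + 2dr cosθ).
d² + r² + 2dr cosθ = |CA|² = 0.206957 m²;  d cosθ + r = +0.32005 m.
|ω_lever| = |0.1196·8.063·+0.32005| / 0.206957 = 1.4914 rad/s.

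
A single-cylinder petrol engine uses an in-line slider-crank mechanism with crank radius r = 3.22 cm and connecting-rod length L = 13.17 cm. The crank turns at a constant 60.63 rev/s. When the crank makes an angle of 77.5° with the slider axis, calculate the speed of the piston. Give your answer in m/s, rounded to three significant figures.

ω = 2π·60.6 = 380.9 rad/s
For an in-line slider-crank, x = r cosθ + √(L² − r² sin²θ), so v = −rω sinθ·[1 + r cosθ/√(L² − r² sin²θ)].
With r = 0.0322 m, L = 0.1317 m, θ = 77.5°: √(L² − r² sin²θ) = 0.12789 m.
v = −0.0322·380.9·0.97630·[1 + 0.0322·0.21644/0.12789] = -12.628 m/s.
|v| = 12.628 m/s.

12.6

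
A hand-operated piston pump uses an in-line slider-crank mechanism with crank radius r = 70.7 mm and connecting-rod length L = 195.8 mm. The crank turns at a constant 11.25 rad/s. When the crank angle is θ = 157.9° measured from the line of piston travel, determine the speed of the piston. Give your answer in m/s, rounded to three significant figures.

ω = 11.25 rad/s
For an in-line slider-crank, x = r cosθ + √(L² − r² sin²θ), so v = −rω sinθ·[1 + r cosθ/√(L² − r² sin²θ)].
With r = 0.0707 m, L = 0.1958 m, θ = 157.9°: √(L² − r² sin²θ) = 0.19398 m.
v = −0.0707·11.25·0.37622·[1 + 0.0707·-0.92653/0.19398] = -0.19819 m/s.
|v| = 0.19819 m/s.

0.198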